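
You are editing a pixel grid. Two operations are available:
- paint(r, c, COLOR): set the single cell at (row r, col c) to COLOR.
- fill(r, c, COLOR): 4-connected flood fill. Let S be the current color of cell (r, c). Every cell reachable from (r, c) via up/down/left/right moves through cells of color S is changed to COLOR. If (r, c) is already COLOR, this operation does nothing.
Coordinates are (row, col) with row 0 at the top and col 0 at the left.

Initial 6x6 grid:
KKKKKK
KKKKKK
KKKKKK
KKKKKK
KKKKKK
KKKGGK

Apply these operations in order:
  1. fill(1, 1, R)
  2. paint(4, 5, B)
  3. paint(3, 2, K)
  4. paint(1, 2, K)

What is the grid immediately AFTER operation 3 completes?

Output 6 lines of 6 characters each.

Answer: RRRRRR
RRRRRR
RRRRRR
RRKRRR
RRRRRB
RRRGGR

Derivation:
After op 1 fill(1,1,R) [34 cells changed]:
RRRRRR
RRRRRR
RRRRRR
RRRRRR
RRRRRR
RRRGGR
After op 2 paint(4,5,B):
RRRRRR
RRRRRR
RRRRRR
RRRRRR
RRRRRB
RRRGGR
After op 3 paint(3,2,K):
RRRRRR
RRRRRR
RRRRRR
RRKRRR
RRRRRB
RRRGGR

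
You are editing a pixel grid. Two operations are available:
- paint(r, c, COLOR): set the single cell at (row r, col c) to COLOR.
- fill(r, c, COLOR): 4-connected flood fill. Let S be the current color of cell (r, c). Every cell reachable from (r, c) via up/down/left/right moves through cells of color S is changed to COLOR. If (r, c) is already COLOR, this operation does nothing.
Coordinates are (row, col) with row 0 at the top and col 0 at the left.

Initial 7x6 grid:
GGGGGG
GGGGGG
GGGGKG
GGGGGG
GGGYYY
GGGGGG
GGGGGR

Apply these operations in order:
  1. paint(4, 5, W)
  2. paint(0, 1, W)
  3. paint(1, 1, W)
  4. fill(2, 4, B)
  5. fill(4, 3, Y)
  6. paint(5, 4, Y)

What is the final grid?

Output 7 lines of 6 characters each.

After op 1 paint(4,5,W):
GGGGGG
GGGGGG
GGGGKG
GGGGGG
GGGYYW
GGGGGG
GGGGGR
After op 2 paint(0,1,W):
GWGGGG
GGGGGG
GGGGKG
GGGGGG
GGGYYW
GGGGGG
GGGGGR
After op 3 paint(1,1,W):
GWGGGG
GWGGGG
GGGGKG
GGGGGG
GGGYYW
GGGGGG
GGGGGR
After op 4 fill(2,4,B) [1 cells changed]:
GWGGGG
GWGGGG
GGGGBG
GGGGGG
GGGYYW
GGGGGG
GGGGGR
After op 5 fill(4,3,Y) [0 cells changed]:
GWGGGG
GWGGGG
GGGGBG
GGGGGG
GGGYYW
GGGGGG
GGGGGR
After op 6 paint(5,4,Y):
GWGGGG
GWGGGG
GGGGBG
GGGGGG
GGGYYW
GGGGYG
GGGGGR

Answer: GWGGGG
GWGGGG
GGGGBG
GGGGGG
GGGYYW
GGGGYG
GGGGGR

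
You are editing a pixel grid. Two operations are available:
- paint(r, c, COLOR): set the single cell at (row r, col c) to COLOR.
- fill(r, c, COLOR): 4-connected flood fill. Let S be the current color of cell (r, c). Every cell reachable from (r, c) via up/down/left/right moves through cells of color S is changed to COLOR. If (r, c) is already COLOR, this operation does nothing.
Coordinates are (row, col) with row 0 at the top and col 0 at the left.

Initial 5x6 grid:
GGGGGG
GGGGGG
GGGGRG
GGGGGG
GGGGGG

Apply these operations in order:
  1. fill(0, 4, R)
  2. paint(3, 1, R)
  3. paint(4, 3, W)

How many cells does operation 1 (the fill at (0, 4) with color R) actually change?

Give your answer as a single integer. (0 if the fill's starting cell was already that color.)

After op 1 fill(0,4,R) [29 cells changed]:
RRRRRR
RRRRRR
RRRRRR
RRRRRR
RRRRRR

Answer: 29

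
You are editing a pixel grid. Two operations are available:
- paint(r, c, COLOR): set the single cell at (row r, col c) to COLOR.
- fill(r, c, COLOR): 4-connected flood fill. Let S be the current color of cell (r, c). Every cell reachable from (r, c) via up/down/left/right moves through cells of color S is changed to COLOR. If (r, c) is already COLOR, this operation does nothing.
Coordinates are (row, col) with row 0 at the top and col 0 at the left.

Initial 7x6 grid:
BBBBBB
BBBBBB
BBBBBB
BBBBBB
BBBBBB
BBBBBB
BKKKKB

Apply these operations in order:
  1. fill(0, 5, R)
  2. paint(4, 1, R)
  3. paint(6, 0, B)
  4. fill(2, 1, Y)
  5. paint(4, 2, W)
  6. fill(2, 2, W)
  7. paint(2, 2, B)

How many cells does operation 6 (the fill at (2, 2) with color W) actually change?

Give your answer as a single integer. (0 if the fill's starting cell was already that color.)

After op 1 fill(0,5,R) [38 cells changed]:
RRRRRR
RRRRRR
RRRRRR
RRRRRR
RRRRRR
RRRRRR
RKKKKR
After op 2 paint(4,1,R):
RRRRRR
RRRRRR
RRRRRR
RRRRRR
RRRRRR
RRRRRR
RKKKKR
After op 3 paint(6,0,B):
RRRRRR
RRRRRR
RRRRRR
RRRRRR
RRRRRR
RRRRRR
BKKKKR
After op 4 fill(2,1,Y) [37 cells changed]:
YYYYYY
YYYYYY
YYYYYY
YYYYYY
YYYYYY
YYYYYY
BKKKKY
After op 5 paint(4,2,W):
YYYYYY
YYYYYY
YYYYYY
YYYYYY
YYWYYY
YYYYYY
BKKKKY
After op 6 fill(2,2,W) [36 cells changed]:
WWWWWW
WWWWWW
WWWWWW
WWWWWW
WWWWWW
WWWWWW
BKKKKW

Answer: 36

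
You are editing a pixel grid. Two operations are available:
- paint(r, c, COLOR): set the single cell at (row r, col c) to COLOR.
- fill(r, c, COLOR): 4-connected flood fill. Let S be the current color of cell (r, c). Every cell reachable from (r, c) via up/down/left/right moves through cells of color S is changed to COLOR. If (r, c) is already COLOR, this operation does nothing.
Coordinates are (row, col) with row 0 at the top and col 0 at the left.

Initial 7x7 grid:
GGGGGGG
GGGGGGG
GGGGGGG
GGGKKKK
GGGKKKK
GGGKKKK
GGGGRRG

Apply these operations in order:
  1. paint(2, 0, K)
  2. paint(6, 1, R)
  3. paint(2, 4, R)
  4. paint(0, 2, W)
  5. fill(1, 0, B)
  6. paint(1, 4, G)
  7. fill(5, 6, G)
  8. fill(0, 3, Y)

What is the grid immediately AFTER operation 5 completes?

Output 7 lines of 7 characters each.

After op 1 paint(2,0,K):
GGGGGGG
GGGGGGG
KGGGGGG
GGGKKKK
GGGKKKK
GGGKKKK
GGGGRRG
After op 2 paint(6,1,R):
GGGGGGG
GGGGGGG
KGGGGGG
GGGKKKK
GGGKKKK
GGGKKKK
GRGGRRG
After op 3 paint(2,4,R):
GGGGGGG
GGGGGGG
KGGGRGG
GGGKKKK
GGGKKKK
GGGKKKK
GRGGRRG
After op 4 paint(0,2,W):
GGWGGGG
GGGGGGG
KGGGRGG
GGGKKKK
GGGKKKK
GGGKKKK
GRGGRRG
After op 5 fill(1,0,B) [30 cells changed]:
BBWBBBB
BBBBBBB
KBBBRBB
BBBKKKK
BBBKKKK
BBBKKKK
BRBBRRG

Answer: BBWBBBB
BBBBBBB
KBBBRBB
BBBKKKK
BBBKKKK
BBBKKKK
BRBBRRG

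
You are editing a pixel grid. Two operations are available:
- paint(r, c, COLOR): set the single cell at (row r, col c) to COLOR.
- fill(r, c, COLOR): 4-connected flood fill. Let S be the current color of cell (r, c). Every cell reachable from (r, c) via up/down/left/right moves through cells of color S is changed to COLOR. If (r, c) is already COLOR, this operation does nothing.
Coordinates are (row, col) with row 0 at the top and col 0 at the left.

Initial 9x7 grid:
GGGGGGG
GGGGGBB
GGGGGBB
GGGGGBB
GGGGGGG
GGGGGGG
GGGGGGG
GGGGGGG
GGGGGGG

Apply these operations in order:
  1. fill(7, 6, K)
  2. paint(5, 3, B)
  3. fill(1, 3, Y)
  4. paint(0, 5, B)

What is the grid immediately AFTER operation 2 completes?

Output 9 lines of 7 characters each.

After op 1 fill(7,6,K) [57 cells changed]:
KKKKKKK
KKKKKBB
KKKKKBB
KKKKKBB
KKKKKKK
KKKKKKK
KKKKKKK
KKKKKKK
KKKKKKK
After op 2 paint(5,3,B):
KKKKKKK
KKKKKBB
KKKKKBB
KKKKKBB
KKKKKKK
KKKBKKK
KKKKKKK
KKKKKKK
KKKKKKK

Answer: KKKKKKK
KKKKKBB
KKKKKBB
KKKKKBB
KKKKKKK
KKKBKKK
KKKKKKK
KKKKKKK
KKKKKKK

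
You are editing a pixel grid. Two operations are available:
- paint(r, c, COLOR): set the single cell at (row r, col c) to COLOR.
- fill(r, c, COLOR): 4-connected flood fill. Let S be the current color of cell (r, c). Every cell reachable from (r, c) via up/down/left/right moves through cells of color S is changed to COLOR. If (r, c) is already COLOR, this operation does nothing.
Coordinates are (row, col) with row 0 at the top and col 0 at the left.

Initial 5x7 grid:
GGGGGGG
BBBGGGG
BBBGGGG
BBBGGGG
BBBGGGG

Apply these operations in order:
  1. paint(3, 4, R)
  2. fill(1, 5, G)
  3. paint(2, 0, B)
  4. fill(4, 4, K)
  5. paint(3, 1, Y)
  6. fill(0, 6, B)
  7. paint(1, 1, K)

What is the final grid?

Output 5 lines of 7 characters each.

After op 1 paint(3,4,R):
GGGGGGG
BBBGGGG
BBBGGGG
BBBGRGG
BBBGGGG
After op 2 fill(1,5,G) [0 cells changed]:
GGGGGGG
BBBGGGG
BBBGGGG
BBBGRGG
BBBGGGG
After op 3 paint(2,0,B):
GGGGGGG
BBBGGGG
BBBGGGG
BBBGRGG
BBBGGGG
After op 4 fill(4,4,K) [22 cells changed]:
KKKKKKK
BBBKKKK
BBBKKKK
BBBKRKK
BBBKKKK
After op 5 paint(3,1,Y):
KKKKKKK
BBBKKKK
BBBKKKK
BYBKRKK
BBBKKKK
After op 6 fill(0,6,B) [22 cells changed]:
BBBBBBB
BBBBBBB
BBBBBBB
BYBBRBB
BBBBBBB
After op 7 paint(1,1,K):
BBBBBBB
BKBBBBB
BBBBBBB
BYBBRBB
BBBBBBB

Answer: BBBBBBB
BKBBBBB
BBBBBBB
BYBBRBB
BBBBBBB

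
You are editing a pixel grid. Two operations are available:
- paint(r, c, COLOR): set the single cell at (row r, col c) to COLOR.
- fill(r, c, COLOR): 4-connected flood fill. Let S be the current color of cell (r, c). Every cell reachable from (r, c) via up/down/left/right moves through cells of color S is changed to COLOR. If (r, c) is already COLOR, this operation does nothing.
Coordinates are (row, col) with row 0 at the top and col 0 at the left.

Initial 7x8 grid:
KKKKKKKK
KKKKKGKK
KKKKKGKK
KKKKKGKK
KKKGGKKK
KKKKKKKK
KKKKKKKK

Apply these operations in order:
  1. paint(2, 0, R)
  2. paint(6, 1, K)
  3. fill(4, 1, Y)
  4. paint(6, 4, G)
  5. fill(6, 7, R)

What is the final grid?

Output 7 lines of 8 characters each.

After op 1 paint(2,0,R):
KKKKKKKK
KKKKKGKK
RKKKKGKK
KKKKKGKK
KKKGGKKK
KKKKKKKK
KKKKKKKK
After op 2 paint(6,1,K):
KKKKKKKK
KKKKKGKK
RKKKKGKK
KKKKKGKK
KKKGGKKK
KKKKKKKK
KKKKKKKK
After op 3 fill(4,1,Y) [50 cells changed]:
YYYYYYYY
YYYYYGYY
RYYYYGYY
YYYYYGYY
YYYGGYYY
YYYYYYYY
YYYYYYYY
After op 4 paint(6,4,G):
YYYYYYYY
YYYYYGYY
RYYYYGYY
YYYYYGYY
YYYGGYYY
YYYYYYYY
YYYYGYYY
After op 5 fill(6,7,R) [49 cells changed]:
RRRRRRRR
RRRRRGRR
RRRRRGRR
RRRRRGRR
RRRGGRRR
RRRRRRRR
RRRRGRRR

Answer: RRRRRRRR
RRRRRGRR
RRRRRGRR
RRRRRGRR
RRRGGRRR
RRRRRRRR
RRRRGRRR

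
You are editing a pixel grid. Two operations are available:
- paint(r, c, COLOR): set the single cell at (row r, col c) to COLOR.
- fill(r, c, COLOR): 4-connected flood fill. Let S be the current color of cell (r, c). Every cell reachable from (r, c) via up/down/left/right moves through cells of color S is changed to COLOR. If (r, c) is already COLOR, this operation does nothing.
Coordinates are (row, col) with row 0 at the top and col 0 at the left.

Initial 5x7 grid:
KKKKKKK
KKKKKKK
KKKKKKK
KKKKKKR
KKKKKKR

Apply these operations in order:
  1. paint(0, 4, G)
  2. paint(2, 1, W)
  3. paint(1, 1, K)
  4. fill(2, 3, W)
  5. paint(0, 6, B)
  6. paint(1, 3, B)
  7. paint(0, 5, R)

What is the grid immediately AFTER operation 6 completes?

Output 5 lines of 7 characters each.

After op 1 paint(0,4,G):
KKKKGKK
KKKKKKK
KKKKKKK
KKKKKKR
KKKKKKR
After op 2 paint(2,1,W):
KKKKGKK
KKKKKKK
KWKKKKK
KKKKKKR
KKKKKKR
After op 3 paint(1,1,K):
KKKKGKK
KKKKKKK
KWKKKKK
KKKKKKR
KKKKKKR
After op 4 fill(2,3,W) [31 cells changed]:
WWWWGWW
WWWWWWW
WWWWWWW
WWWWWWR
WWWWWWR
After op 5 paint(0,6,B):
WWWWGWB
WWWWWWW
WWWWWWW
WWWWWWR
WWWWWWR
After op 6 paint(1,3,B):
WWWWGWB
WWWBWWW
WWWWWWW
WWWWWWR
WWWWWWR

Answer: WWWWGWB
WWWBWWW
WWWWWWW
WWWWWWR
WWWWWWR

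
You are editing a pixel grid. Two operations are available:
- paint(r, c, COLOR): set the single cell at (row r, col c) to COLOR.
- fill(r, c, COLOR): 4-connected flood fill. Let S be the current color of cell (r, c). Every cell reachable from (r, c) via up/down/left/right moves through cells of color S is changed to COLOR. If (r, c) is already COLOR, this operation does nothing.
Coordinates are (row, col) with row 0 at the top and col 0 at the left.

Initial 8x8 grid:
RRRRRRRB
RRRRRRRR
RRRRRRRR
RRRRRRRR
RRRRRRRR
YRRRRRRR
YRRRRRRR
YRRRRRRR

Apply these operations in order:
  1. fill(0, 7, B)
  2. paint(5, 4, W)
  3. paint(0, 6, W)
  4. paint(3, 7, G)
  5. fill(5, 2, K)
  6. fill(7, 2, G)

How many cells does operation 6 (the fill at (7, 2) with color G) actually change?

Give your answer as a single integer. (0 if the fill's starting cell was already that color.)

Answer: 57

Derivation:
After op 1 fill(0,7,B) [0 cells changed]:
RRRRRRRB
RRRRRRRR
RRRRRRRR
RRRRRRRR
RRRRRRRR
YRRRRRRR
YRRRRRRR
YRRRRRRR
After op 2 paint(5,4,W):
RRRRRRRB
RRRRRRRR
RRRRRRRR
RRRRRRRR
RRRRRRRR
YRRRWRRR
YRRRRRRR
YRRRRRRR
After op 3 paint(0,6,W):
RRRRRRWB
RRRRRRRR
RRRRRRRR
RRRRRRRR
RRRRRRRR
YRRRWRRR
YRRRRRRR
YRRRRRRR
After op 4 paint(3,7,G):
RRRRRRWB
RRRRRRRR
RRRRRRRR
RRRRRRRG
RRRRRRRR
YRRRWRRR
YRRRRRRR
YRRRRRRR
After op 5 fill(5,2,K) [57 cells changed]:
KKKKKKWB
KKKKKKKK
KKKKKKKK
KKKKKKKG
KKKKKKKK
YKKKWKKK
YKKKKKKK
YKKKKKKK
After op 6 fill(7,2,G) [57 cells changed]:
GGGGGGWB
GGGGGGGG
GGGGGGGG
GGGGGGGG
GGGGGGGG
YGGGWGGG
YGGGGGGG
YGGGGGGG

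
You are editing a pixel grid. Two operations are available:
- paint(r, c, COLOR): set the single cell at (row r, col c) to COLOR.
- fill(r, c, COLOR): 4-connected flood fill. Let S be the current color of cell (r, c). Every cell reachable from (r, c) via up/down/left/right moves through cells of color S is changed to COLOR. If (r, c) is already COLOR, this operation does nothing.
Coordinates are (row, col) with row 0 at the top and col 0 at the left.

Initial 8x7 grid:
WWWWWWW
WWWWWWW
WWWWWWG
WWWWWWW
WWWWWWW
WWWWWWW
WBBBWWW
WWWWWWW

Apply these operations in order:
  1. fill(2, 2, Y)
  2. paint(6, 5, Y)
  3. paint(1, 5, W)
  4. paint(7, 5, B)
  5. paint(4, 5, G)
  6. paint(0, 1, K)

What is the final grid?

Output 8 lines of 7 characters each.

After op 1 fill(2,2,Y) [52 cells changed]:
YYYYYYY
YYYYYYY
YYYYYYG
YYYYYYY
YYYYYYY
YYYYYYY
YBBBYYY
YYYYYYY
After op 2 paint(6,5,Y):
YYYYYYY
YYYYYYY
YYYYYYG
YYYYYYY
YYYYYYY
YYYYYYY
YBBBYYY
YYYYYYY
After op 3 paint(1,5,W):
YYYYYYY
YYYYYWY
YYYYYYG
YYYYYYY
YYYYYYY
YYYYYYY
YBBBYYY
YYYYYYY
After op 4 paint(7,5,B):
YYYYYYY
YYYYYWY
YYYYYYG
YYYYYYY
YYYYYYY
YYYYYYY
YBBBYYY
YYYYYBY
After op 5 paint(4,5,G):
YYYYYYY
YYYYYWY
YYYYYYG
YYYYYYY
YYYYYGY
YYYYYYY
YBBBYYY
YYYYYBY
After op 6 paint(0,1,K):
YKYYYYY
YYYYYWY
YYYYYYG
YYYYYYY
YYYYYGY
YYYYYYY
YBBBYYY
YYYYYBY

Answer: YKYYYYY
YYYYYWY
YYYYYYG
YYYYYYY
YYYYYGY
YYYYYYY
YBBBYYY
YYYYYBY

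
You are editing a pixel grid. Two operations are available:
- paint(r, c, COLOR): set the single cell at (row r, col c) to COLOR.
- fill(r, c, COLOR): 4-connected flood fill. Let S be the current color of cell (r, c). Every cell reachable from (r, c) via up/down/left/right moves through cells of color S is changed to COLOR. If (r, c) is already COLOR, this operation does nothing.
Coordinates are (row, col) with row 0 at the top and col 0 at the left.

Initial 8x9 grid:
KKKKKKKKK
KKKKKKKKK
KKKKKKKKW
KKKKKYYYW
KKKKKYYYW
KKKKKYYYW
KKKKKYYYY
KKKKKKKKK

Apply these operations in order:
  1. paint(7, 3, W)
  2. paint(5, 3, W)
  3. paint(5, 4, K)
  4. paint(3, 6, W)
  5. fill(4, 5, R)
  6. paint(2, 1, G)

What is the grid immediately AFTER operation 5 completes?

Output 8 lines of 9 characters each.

Answer: KKKKKKKKK
KKKKKKKKK
KKKKKKKKW
KKKKKRWRW
KKKKKRRRW
KKKWKRRRW
KKKKKRRRR
KKKWKKKKK

Derivation:
After op 1 paint(7,3,W):
KKKKKKKKK
KKKKKKKKK
KKKKKKKKW
KKKKKYYYW
KKKKKYYYW
KKKKKYYYW
KKKKKYYYY
KKKWKKKKK
After op 2 paint(5,3,W):
KKKKKKKKK
KKKKKKKKK
KKKKKKKKW
KKKKKYYYW
KKKKKYYYW
KKKWKYYYW
KKKKKYYYY
KKKWKKKKK
After op 3 paint(5,4,K):
KKKKKKKKK
KKKKKKKKK
KKKKKKKKW
KKKKKYYYW
KKKKKYYYW
KKKWKYYYW
KKKKKYYYY
KKKWKKKKK
After op 4 paint(3,6,W):
KKKKKKKKK
KKKKKKKKK
KKKKKKKKW
KKKKKYWYW
KKKKKYYYW
KKKWKYYYW
KKKKKYYYY
KKKWKKKKK
After op 5 fill(4,5,R) [12 cells changed]:
KKKKKKKKK
KKKKKKKKK
KKKKKKKKW
KKKKKRWRW
KKKKKRRRW
KKKWKRRRW
KKKKKRRRR
KKKWKKKKK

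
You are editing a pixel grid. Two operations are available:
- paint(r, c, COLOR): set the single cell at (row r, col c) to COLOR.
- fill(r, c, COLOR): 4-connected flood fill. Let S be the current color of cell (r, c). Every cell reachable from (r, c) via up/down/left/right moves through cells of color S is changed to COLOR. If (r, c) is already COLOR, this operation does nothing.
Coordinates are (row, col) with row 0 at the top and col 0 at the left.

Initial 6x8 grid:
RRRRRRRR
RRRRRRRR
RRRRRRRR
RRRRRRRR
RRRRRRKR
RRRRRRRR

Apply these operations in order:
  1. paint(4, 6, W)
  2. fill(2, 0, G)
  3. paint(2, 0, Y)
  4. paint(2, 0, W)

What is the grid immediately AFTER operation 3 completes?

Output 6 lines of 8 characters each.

After op 1 paint(4,6,W):
RRRRRRRR
RRRRRRRR
RRRRRRRR
RRRRRRRR
RRRRRRWR
RRRRRRRR
After op 2 fill(2,0,G) [47 cells changed]:
GGGGGGGG
GGGGGGGG
GGGGGGGG
GGGGGGGG
GGGGGGWG
GGGGGGGG
After op 3 paint(2,0,Y):
GGGGGGGG
GGGGGGGG
YGGGGGGG
GGGGGGGG
GGGGGGWG
GGGGGGGG

Answer: GGGGGGGG
GGGGGGGG
YGGGGGGG
GGGGGGGG
GGGGGGWG
GGGGGGGG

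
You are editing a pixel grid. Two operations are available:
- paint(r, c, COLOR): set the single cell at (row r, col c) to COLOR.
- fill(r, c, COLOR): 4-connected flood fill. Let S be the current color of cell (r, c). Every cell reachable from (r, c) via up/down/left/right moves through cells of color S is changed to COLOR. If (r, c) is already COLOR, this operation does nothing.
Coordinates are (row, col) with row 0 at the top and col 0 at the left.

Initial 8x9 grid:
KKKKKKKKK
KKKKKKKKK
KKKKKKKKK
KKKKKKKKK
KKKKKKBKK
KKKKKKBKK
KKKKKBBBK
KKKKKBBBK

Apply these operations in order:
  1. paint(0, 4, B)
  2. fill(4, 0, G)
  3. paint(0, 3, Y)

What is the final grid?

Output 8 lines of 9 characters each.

After op 1 paint(0,4,B):
KKKKBKKKK
KKKKKKKKK
KKKKKKKKK
KKKKKKKKK
KKKKKKBKK
KKKKKKBKK
KKKKKBBBK
KKKKKBBBK
After op 2 fill(4,0,G) [63 cells changed]:
GGGGBGGGG
GGGGGGGGG
GGGGGGGGG
GGGGGGGGG
GGGGGGBGG
GGGGGGBGG
GGGGGBBBG
GGGGGBBBG
After op 3 paint(0,3,Y):
GGGYBGGGG
GGGGGGGGG
GGGGGGGGG
GGGGGGGGG
GGGGGGBGG
GGGGGGBGG
GGGGGBBBG
GGGGGBBBG

Answer: GGGYBGGGG
GGGGGGGGG
GGGGGGGGG
GGGGGGGGG
GGGGGGBGG
GGGGGGBGG
GGGGGBBBG
GGGGGBBBG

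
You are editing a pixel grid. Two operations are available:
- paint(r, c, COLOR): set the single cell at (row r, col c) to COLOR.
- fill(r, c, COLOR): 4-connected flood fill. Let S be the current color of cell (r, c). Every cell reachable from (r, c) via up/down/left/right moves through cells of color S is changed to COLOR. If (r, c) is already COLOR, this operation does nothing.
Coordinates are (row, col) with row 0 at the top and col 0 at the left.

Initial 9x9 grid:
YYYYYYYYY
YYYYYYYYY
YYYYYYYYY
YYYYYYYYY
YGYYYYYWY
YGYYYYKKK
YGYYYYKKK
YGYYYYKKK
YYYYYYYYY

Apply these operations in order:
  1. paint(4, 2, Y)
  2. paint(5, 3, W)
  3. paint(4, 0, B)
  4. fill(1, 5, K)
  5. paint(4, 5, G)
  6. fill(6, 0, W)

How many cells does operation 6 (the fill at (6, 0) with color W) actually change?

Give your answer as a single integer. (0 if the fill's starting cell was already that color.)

After op 1 paint(4,2,Y):
YYYYYYYYY
YYYYYYYYY
YYYYYYYYY
YYYYYYYYY
YGYYYYYWY
YGYYYYKKK
YGYYYYKKK
YGYYYYKKK
YYYYYYYYY
After op 2 paint(5,3,W):
YYYYYYYYY
YYYYYYYYY
YYYYYYYYY
YYYYYYYYY
YGYYYYYWY
YGYWYYKKK
YGYYYYKKK
YGYYYYKKK
YYYYYYYYY
After op 3 paint(4,0,B):
YYYYYYYYY
YYYYYYYYY
YYYYYYYYY
YYYYYYYYY
BGYYYYYWY
YGYWYYKKK
YGYYYYKKK
YGYYYYKKK
YYYYYYYYY
After op 4 fill(1,5,K) [65 cells changed]:
KKKKKKKKK
KKKKKKKKK
KKKKKKKKK
KKKKKKKKK
BGKKKKKWK
KGKWKKKKK
KGKKKKKKK
KGKKKKKKK
KKKKKKKKK
After op 5 paint(4,5,G):
KKKKKKKKK
KKKKKKKKK
KKKKKKKKK
KKKKKKKKK
BGKKKGKWK
KGKWKKKKK
KGKKKKKKK
KGKKKKKKK
KKKKKKKKK
After op 6 fill(6,0,W) [73 cells changed]:
WWWWWWWWW
WWWWWWWWW
WWWWWWWWW
WWWWWWWWW
BGWWWGWWW
WGWWWWWWW
WGWWWWWWW
WGWWWWWWW
WWWWWWWWW

Answer: 73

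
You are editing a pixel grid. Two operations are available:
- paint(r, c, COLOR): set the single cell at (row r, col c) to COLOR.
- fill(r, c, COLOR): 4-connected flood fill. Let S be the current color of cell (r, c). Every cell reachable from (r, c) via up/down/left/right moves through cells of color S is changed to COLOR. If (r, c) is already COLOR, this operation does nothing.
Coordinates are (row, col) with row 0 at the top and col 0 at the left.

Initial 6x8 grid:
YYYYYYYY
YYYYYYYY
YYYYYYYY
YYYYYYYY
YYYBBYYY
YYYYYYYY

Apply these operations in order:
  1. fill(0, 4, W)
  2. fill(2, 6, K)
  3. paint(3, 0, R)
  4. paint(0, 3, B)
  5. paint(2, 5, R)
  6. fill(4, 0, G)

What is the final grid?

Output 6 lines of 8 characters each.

After op 1 fill(0,4,W) [46 cells changed]:
WWWWWWWW
WWWWWWWW
WWWWWWWW
WWWWWWWW
WWWBBWWW
WWWWWWWW
After op 2 fill(2,6,K) [46 cells changed]:
KKKKKKKK
KKKKKKKK
KKKKKKKK
KKKKKKKK
KKKBBKKK
KKKKKKKK
After op 3 paint(3,0,R):
KKKKKKKK
KKKKKKKK
KKKKKKKK
RKKKKKKK
KKKBBKKK
KKKKKKKK
After op 4 paint(0,3,B):
KKKBKKKK
KKKKKKKK
KKKKKKKK
RKKKKKKK
KKKBBKKK
KKKKKKKK
After op 5 paint(2,5,R):
KKKBKKKK
KKKKKKKK
KKKKKRKK
RKKKKKKK
KKKBBKKK
KKKKKKKK
After op 6 fill(4,0,G) [43 cells changed]:
GGGBGGGG
GGGGGGGG
GGGGGRGG
RGGGGGGG
GGGBBGGG
GGGGGGGG

Answer: GGGBGGGG
GGGGGGGG
GGGGGRGG
RGGGGGGG
GGGBBGGG
GGGGGGGG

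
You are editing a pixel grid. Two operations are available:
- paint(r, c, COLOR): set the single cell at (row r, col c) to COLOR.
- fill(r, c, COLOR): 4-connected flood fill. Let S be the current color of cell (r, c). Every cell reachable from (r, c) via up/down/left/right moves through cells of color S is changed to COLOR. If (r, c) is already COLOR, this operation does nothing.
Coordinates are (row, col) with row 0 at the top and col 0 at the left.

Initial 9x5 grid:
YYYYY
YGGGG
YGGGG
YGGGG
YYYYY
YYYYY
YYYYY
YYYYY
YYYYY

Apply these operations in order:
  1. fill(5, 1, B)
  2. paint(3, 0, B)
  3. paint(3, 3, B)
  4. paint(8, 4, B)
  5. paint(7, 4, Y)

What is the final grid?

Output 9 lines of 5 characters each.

After op 1 fill(5,1,B) [33 cells changed]:
BBBBB
BGGGG
BGGGG
BGGGG
BBBBB
BBBBB
BBBBB
BBBBB
BBBBB
After op 2 paint(3,0,B):
BBBBB
BGGGG
BGGGG
BGGGG
BBBBB
BBBBB
BBBBB
BBBBB
BBBBB
After op 3 paint(3,3,B):
BBBBB
BGGGG
BGGGG
BGGBG
BBBBB
BBBBB
BBBBB
BBBBB
BBBBB
After op 4 paint(8,4,B):
BBBBB
BGGGG
BGGGG
BGGBG
BBBBB
BBBBB
BBBBB
BBBBB
BBBBB
After op 5 paint(7,4,Y):
BBBBB
BGGGG
BGGGG
BGGBG
BBBBB
BBBBB
BBBBB
BBBBY
BBBBB

Answer: BBBBB
BGGGG
BGGGG
BGGBG
BBBBB
BBBBB
BBBBB
BBBBY
BBBBB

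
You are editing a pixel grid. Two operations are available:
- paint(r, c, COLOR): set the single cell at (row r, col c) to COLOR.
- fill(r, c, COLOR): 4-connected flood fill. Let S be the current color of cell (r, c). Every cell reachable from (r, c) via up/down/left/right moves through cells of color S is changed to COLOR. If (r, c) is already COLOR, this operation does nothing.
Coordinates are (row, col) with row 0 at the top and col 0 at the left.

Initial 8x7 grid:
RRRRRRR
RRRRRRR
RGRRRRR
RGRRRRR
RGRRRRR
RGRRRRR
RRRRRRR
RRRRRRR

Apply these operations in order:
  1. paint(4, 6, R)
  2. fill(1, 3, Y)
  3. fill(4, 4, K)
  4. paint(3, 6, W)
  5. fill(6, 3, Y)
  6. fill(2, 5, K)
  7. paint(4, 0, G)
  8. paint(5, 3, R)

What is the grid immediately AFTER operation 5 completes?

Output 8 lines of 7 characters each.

After op 1 paint(4,6,R):
RRRRRRR
RRRRRRR
RGRRRRR
RGRRRRR
RGRRRRR
RGRRRRR
RRRRRRR
RRRRRRR
After op 2 fill(1,3,Y) [52 cells changed]:
YYYYYYY
YYYYYYY
YGYYYYY
YGYYYYY
YGYYYYY
YGYYYYY
YYYYYYY
YYYYYYY
After op 3 fill(4,4,K) [52 cells changed]:
KKKKKKK
KKKKKKK
KGKKKKK
KGKKKKK
KGKKKKK
KGKKKKK
KKKKKKK
KKKKKKK
After op 4 paint(3,6,W):
KKKKKKK
KKKKKKK
KGKKKKK
KGKKKKW
KGKKKKK
KGKKKKK
KKKKKKK
KKKKKKK
After op 5 fill(6,3,Y) [51 cells changed]:
YYYYYYY
YYYYYYY
YGYYYYY
YGYYYYW
YGYYYYY
YGYYYYY
YYYYYYY
YYYYYYY

Answer: YYYYYYY
YYYYYYY
YGYYYYY
YGYYYYW
YGYYYYY
YGYYYYY
YYYYYYY
YYYYYYY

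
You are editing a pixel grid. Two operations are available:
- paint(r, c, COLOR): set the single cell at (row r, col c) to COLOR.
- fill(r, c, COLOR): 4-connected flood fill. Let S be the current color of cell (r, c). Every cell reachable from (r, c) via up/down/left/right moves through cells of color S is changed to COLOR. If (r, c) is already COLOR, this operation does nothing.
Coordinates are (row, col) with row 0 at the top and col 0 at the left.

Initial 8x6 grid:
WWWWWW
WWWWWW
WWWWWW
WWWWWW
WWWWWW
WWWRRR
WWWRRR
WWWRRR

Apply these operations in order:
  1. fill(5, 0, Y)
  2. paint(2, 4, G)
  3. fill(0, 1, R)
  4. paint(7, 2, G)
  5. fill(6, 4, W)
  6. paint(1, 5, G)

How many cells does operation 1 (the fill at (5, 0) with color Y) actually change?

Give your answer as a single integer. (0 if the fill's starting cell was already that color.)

After op 1 fill(5,0,Y) [39 cells changed]:
YYYYYY
YYYYYY
YYYYYY
YYYYYY
YYYYYY
YYYRRR
YYYRRR
YYYRRR

Answer: 39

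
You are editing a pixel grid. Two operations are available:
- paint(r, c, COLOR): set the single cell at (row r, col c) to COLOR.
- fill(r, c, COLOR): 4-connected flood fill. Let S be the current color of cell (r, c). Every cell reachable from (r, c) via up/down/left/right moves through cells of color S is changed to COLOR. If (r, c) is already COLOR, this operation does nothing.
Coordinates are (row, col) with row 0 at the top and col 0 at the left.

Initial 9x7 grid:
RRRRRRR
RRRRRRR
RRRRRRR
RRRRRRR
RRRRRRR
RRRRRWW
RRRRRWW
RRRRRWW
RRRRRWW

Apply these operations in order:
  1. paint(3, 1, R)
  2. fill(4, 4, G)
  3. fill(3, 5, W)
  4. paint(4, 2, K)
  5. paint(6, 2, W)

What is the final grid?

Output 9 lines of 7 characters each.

Answer: WWWWWWW
WWWWWWW
WWWWWWW
WWWWWWW
WWKWWWW
WWWWWWW
WWWWWWW
WWWWWWW
WWWWWWW

Derivation:
After op 1 paint(3,1,R):
RRRRRRR
RRRRRRR
RRRRRRR
RRRRRRR
RRRRRRR
RRRRRWW
RRRRRWW
RRRRRWW
RRRRRWW
After op 2 fill(4,4,G) [55 cells changed]:
GGGGGGG
GGGGGGG
GGGGGGG
GGGGGGG
GGGGGGG
GGGGGWW
GGGGGWW
GGGGGWW
GGGGGWW
After op 3 fill(3,5,W) [55 cells changed]:
WWWWWWW
WWWWWWW
WWWWWWW
WWWWWWW
WWWWWWW
WWWWWWW
WWWWWWW
WWWWWWW
WWWWWWW
After op 4 paint(4,2,K):
WWWWWWW
WWWWWWW
WWWWWWW
WWWWWWW
WWKWWWW
WWWWWWW
WWWWWWW
WWWWWWW
WWWWWWW
After op 5 paint(6,2,W):
WWWWWWW
WWWWWWW
WWWWWWW
WWWWWWW
WWKWWWW
WWWWWWW
WWWWWWW
WWWWWWW
WWWWWWW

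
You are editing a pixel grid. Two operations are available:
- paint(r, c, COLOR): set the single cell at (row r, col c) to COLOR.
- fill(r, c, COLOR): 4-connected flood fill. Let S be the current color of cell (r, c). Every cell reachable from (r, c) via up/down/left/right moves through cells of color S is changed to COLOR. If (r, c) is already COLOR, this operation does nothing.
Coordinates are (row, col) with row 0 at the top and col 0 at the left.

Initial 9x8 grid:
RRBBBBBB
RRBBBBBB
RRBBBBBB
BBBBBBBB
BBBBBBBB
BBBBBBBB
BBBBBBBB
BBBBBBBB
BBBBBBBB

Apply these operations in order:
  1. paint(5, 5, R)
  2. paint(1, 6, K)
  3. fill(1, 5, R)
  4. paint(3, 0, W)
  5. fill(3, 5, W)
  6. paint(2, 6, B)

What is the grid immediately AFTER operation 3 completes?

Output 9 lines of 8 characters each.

After op 1 paint(5,5,R):
RRBBBBBB
RRBBBBBB
RRBBBBBB
BBBBBBBB
BBBBBBBB
BBBBBRBB
BBBBBBBB
BBBBBBBB
BBBBBBBB
After op 2 paint(1,6,K):
RRBBBBBB
RRBBBBKB
RRBBBBBB
BBBBBBBB
BBBBBBBB
BBBBBRBB
BBBBBBBB
BBBBBBBB
BBBBBBBB
After op 3 fill(1,5,R) [64 cells changed]:
RRRRRRRR
RRRRRRKR
RRRRRRRR
RRRRRRRR
RRRRRRRR
RRRRRRRR
RRRRRRRR
RRRRRRRR
RRRRRRRR

Answer: RRRRRRRR
RRRRRRKR
RRRRRRRR
RRRRRRRR
RRRRRRRR
RRRRRRRR
RRRRRRRR
RRRRRRRR
RRRRRRRR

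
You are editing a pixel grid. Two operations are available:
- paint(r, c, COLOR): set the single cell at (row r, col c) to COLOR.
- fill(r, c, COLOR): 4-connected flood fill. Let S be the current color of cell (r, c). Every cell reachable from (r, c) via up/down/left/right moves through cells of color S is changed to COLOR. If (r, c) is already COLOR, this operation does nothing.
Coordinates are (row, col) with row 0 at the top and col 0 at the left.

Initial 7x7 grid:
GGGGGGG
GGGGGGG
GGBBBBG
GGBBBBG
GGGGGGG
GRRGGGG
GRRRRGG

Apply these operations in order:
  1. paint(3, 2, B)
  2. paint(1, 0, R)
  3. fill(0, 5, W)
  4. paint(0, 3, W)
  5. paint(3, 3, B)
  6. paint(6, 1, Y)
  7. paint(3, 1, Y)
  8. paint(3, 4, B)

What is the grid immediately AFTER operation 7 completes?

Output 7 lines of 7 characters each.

Answer: WWWWWWW
RWWWWWW
WWBBBBW
WYBBBBW
WWWWWWW
WRRWWWW
WYRRRWW

Derivation:
After op 1 paint(3,2,B):
GGGGGGG
GGGGGGG
GGBBBBG
GGBBBBG
GGGGGGG
GRRGGGG
GRRRRGG
After op 2 paint(1,0,R):
GGGGGGG
RGGGGGG
GGBBBBG
GGBBBBG
GGGGGGG
GRRGGGG
GRRRRGG
After op 3 fill(0,5,W) [34 cells changed]:
WWWWWWW
RWWWWWW
WWBBBBW
WWBBBBW
WWWWWWW
WRRWWWW
WRRRRWW
After op 4 paint(0,3,W):
WWWWWWW
RWWWWWW
WWBBBBW
WWBBBBW
WWWWWWW
WRRWWWW
WRRRRWW
After op 5 paint(3,3,B):
WWWWWWW
RWWWWWW
WWBBBBW
WWBBBBW
WWWWWWW
WRRWWWW
WRRRRWW
After op 6 paint(6,1,Y):
WWWWWWW
RWWWWWW
WWBBBBW
WWBBBBW
WWWWWWW
WRRWWWW
WYRRRWW
After op 7 paint(3,1,Y):
WWWWWWW
RWWWWWW
WWBBBBW
WYBBBBW
WWWWWWW
WRRWWWW
WYRRRWW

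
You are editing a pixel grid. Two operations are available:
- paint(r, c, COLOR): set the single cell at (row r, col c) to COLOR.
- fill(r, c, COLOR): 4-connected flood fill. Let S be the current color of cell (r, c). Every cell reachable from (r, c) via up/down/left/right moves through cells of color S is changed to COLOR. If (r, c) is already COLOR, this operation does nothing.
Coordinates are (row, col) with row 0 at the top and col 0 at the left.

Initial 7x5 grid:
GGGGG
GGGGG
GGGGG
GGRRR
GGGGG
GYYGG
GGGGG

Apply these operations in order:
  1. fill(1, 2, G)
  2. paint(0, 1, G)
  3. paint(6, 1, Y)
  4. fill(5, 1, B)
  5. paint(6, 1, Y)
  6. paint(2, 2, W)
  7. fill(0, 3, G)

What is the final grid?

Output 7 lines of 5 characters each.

After op 1 fill(1,2,G) [0 cells changed]:
GGGGG
GGGGG
GGGGG
GGRRR
GGGGG
GYYGG
GGGGG
After op 2 paint(0,1,G):
GGGGG
GGGGG
GGGGG
GGRRR
GGGGG
GYYGG
GGGGG
After op 3 paint(6,1,Y):
GGGGG
GGGGG
GGGGG
GGRRR
GGGGG
GYYGG
GYGGG
After op 4 fill(5,1,B) [3 cells changed]:
GGGGG
GGGGG
GGGGG
GGRRR
GGGGG
GBBGG
GBGGG
After op 5 paint(6,1,Y):
GGGGG
GGGGG
GGGGG
GGRRR
GGGGG
GBBGG
GYGGG
After op 6 paint(2,2,W):
GGGGG
GGGGG
GGWGG
GGRRR
GGGGG
GBBGG
GYGGG
After op 7 fill(0,3,G) [0 cells changed]:
GGGGG
GGGGG
GGWGG
GGRRR
GGGGG
GBBGG
GYGGG

Answer: GGGGG
GGGGG
GGWGG
GGRRR
GGGGG
GBBGG
GYGGG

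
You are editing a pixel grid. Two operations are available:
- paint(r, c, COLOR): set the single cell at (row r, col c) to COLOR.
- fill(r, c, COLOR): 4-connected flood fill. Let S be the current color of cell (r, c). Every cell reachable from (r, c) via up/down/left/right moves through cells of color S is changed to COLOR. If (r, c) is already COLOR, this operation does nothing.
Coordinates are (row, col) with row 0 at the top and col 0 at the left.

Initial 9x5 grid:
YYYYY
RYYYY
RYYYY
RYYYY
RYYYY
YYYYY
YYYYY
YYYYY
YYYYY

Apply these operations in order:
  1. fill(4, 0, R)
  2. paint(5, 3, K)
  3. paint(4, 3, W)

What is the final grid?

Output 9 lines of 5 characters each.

Answer: YYYYY
RYYYY
RYYYY
RYYYY
RYYWY
YYYKY
YYYYY
YYYYY
YYYYY

Derivation:
After op 1 fill(4,0,R) [0 cells changed]:
YYYYY
RYYYY
RYYYY
RYYYY
RYYYY
YYYYY
YYYYY
YYYYY
YYYYY
After op 2 paint(5,3,K):
YYYYY
RYYYY
RYYYY
RYYYY
RYYYY
YYYKY
YYYYY
YYYYY
YYYYY
After op 3 paint(4,3,W):
YYYYY
RYYYY
RYYYY
RYYYY
RYYWY
YYYKY
YYYYY
YYYYY
YYYYY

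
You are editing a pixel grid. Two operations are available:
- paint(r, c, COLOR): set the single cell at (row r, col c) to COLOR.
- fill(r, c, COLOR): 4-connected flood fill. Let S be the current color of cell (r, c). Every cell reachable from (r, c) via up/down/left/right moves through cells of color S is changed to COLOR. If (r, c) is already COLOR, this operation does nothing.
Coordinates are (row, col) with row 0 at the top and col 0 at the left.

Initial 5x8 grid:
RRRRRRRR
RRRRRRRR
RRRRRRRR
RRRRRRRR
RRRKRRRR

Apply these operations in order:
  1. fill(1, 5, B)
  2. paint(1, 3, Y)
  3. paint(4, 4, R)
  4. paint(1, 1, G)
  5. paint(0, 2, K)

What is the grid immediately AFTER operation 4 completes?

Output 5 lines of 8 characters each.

Answer: BBBBBBBB
BGBYBBBB
BBBBBBBB
BBBBBBBB
BBBKRBBB

Derivation:
After op 1 fill(1,5,B) [39 cells changed]:
BBBBBBBB
BBBBBBBB
BBBBBBBB
BBBBBBBB
BBBKBBBB
After op 2 paint(1,3,Y):
BBBBBBBB
BBBYBBBB
BBBBBBBB
BBBBBBBB
BBBKBBBB
After op 3 paint(4,4,R):
BBBBBBBB
BBBYBBBB
BBBBBBBB
BBBBBBBB
BBBKRBBB
After op 4 paint(1,1,G):
BBBBBBBB
BGBYBBBB
BBBBBBBB
BBBBBBBB
BBBKRBBB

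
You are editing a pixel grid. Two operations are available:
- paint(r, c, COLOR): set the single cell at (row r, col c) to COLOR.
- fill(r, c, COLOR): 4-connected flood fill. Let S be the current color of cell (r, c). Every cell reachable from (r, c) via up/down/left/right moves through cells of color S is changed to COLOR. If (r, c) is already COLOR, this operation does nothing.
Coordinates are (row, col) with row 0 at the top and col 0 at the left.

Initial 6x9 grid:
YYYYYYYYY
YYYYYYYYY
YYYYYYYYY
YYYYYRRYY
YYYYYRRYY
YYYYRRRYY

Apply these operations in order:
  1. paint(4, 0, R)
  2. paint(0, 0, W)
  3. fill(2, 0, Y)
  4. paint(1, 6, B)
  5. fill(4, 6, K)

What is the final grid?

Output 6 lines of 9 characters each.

Answer: WYYYYYYYY
YYYYYYBYY
YYYYYYYYY
YYYYYKKYY
RYYYYKKYY
YYYYKKKYY

Derivation:
After op 1 paint(4,0,R):
YYYYYYYYY
YYYYYYYYY
YYYYYYYYY
YYYYYRRYY
RYYYYRRYY
YYYYRRRYY
After op 2 paint(0,0,W):
WYYYYYYYY
YYYYYYYYY
YYYYYYYYY
YYYYYRRYY
RYYYYRRYY
YYYYRRRYY
After op 3 fill(2,0,Y) [0 cells changed]:
WYYYYYYYY
YYYYYYYYY
YYYYYYYYY
YYYYYRRYY
RYYYYRRYY
YYYYRRRYY
After op 4 paint(1,6,B):
WYYYYYYYY
YYYYYYBYY
YYYYYYYYY
YYYYYRRYY
RYYYYRRYY
YYYYRRRYY
After op 5 fill(4,6,K) [7 cells changed]:
WYYYYYYYY
YYYYYYBYY
YYYYYYYYY
YYYYYKKYY
RYYYYKKYY
YYYYKKKYY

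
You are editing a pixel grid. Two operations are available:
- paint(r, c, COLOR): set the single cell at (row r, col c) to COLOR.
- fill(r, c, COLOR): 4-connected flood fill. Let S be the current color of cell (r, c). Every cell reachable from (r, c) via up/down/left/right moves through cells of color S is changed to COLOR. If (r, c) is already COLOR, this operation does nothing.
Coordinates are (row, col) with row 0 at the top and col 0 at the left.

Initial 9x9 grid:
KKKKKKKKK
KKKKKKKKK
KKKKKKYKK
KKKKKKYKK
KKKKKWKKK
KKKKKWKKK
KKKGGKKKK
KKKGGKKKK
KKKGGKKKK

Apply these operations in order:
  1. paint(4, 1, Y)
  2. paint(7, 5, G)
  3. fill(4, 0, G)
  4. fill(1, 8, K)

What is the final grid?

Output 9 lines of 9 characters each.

After op 1 paint(4,1,Y):
KKKKKKKKK
KKKKKKKKK
KKKKKKYKK
KKKKKKYKK
KYKKKWKKK
KKKKKWKKK
KKKGGKKKK
KKKGGKKKK
KKKGGKKKK
After op 2 paint(7,5,G):
KKKKKKKKK
KKKKKKKKK
KKKKKKYKK
KKKKKKYKK
KYKKKWKKK
KKKKKWKKK
KKKGGKKKK
KKKGGGKKK
KKKGGKKKK
After op 3 fill(4,0,G) [69 cells changed]:
GGGGGGGGG
GGGGGGGGG
GGGGGGYGG
GGGGGGYGG
GYGGGWGGG
GGGGGWGGG
GGGGGGGGG
GGGGGGGGG
GGGGGGGGG
After op 4 fill(1,8,K) [76 cells changed]:
KKKKKKKKK
KKKKKKKKK
KKKKKKYKK
KKKKKKYKK
KYKKKWKKK
KKKKKWKKK
KKKKKKKKK
KKKKKKKKK
KKKKKKKKK

Answer: KKKKKKKKK
KKKKKKKKK
KKKKKKYKK
KKKKKKYKK
KYKKKWKKK
KKKKKWKKK
KKKKKKKKK
KKKKKKKKK
KKKKKKKKK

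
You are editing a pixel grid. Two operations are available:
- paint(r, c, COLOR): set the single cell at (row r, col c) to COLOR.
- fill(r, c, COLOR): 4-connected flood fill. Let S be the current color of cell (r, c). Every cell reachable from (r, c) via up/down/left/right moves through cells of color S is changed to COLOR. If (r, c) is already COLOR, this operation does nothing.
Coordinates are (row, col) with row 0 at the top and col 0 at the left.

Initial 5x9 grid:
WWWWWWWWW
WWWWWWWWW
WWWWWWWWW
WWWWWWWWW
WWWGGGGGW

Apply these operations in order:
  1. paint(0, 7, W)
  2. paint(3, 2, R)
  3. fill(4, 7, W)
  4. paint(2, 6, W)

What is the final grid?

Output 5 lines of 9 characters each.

After op 1 paint(0,7,W):
WWWWWWWWW
WWWWWWWWW
WWWWWWWWW
WWWWWWWWW
WWWGGGGGW
After op 2 paint(3,2,R):
WWWWWWWWW
WWWWWWWWW
WWWWWWWWW
WWRWWWWWW
WWWGGGGGW
After op 3 fill(4,7,W) [5 cells changed]:
WWWWWWWWW
WWWWWWWWW
WWWWWWWWW
WWRWWWWWW
WWWWWWWWW
After op 4 paint(2,6,W):
WWWWWWWWW
WWWWWWWWW
WWWWWWWWW
WWRWWWWWW
WWWWWWWWW

Answer: WWWWWWWWW
WWWWWWWWW
WWWWWWWWW
WWRWWWWWW
WWWWWWWWW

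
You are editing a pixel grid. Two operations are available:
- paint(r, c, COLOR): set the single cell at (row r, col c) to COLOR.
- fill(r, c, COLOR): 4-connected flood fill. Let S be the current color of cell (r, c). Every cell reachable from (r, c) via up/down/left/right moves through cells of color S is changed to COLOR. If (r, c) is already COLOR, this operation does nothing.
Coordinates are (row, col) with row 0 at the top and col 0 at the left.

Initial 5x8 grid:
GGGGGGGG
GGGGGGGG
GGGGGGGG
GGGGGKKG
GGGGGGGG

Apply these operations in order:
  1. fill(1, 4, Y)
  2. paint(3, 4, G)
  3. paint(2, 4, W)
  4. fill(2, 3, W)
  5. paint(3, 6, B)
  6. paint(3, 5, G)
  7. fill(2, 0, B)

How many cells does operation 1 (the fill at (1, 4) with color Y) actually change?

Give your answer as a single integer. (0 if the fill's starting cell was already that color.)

Answer: 38

Derivation:
After op 1 fill(1,4,Y) [38 cells changed]:
YYYYYYYY
YYYYYYYY
YYYYYYYY
YYYYYKKY
YYYYYYYY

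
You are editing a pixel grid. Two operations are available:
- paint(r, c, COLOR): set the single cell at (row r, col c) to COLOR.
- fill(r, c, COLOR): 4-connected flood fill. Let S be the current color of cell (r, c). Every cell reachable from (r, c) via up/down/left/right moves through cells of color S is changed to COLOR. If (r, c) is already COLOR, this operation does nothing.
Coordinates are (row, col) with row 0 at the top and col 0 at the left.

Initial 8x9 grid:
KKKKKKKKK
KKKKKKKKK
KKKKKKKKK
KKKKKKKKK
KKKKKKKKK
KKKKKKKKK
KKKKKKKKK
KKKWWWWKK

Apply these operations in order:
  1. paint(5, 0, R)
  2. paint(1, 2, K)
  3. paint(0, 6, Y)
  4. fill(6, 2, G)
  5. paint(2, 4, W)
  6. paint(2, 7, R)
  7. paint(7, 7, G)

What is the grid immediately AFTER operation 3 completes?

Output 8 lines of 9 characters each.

After op 1 paint(5,0,R):
KKKKKKKKK
KKKKKKKKK
KKKKKKKKK
KKKKKKKKK
KKKKKKKKK
RKKKKKKKK
KKKKKKKKK
KKKWWWWKK
After op 2 paint(1,2,K):
KKKKKKKKK
KKKKKKKKK
KKKKKKKKK
KKKKKKKKK
KKKKKKKKK
RKKKKKKKK
KKKKKKKKK
KKKWWWWKK
After op 3 paint(0,6,Y):
KKKKKKYKK
KKKKKKKKK
KKKKKKKKK
KKKKKKKKK
KKKKKKKKK
RKKKKKKKK
KKKKKKKKK
KKKWWWWKK

Answer: KKKKKKYKK
KKKKKKKKK
KKKKKKKKK
KKKKKKKKK
KKKKKKKKK
RKKKKKKKK
KKKKKKKKK
KKKWWWWKK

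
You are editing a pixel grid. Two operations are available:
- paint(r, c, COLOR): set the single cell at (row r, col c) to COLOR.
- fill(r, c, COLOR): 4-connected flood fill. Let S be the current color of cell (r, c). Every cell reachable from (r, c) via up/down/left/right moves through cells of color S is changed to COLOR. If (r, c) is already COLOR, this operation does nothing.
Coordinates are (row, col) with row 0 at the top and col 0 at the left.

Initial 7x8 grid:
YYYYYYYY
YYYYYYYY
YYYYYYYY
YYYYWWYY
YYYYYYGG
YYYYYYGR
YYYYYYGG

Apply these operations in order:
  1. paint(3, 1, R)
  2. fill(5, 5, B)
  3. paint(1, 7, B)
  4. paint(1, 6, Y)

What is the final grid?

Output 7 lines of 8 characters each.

After op 1 paint(3,1,R):
YYYYYYYY
YYYYYYYY
YYYYYYYY
YRYYWWYY
YYYYYYGG
YYYYYYGR
YYYYYYGG
After op 2 fill(5,5,B) [47 cells changed]:
BBBBBBBB
BBBBBBBB
BBBBBBBB
BRBBWWBB
BBBBBBGG
BBBBBBGR
BBBBBBGG
After op 3 paint(1,7,B):
BBBBBBBB
BBBBBBBB
BBBBBBBB
BRBBWWBB
BBBBBBGG
BBBBBBGR
BBBBBBGG
After op 4 paint(1,6,Y):
BBBBBBBB
BBBBBBYB
BBBBBBBB
BRBBWWBB
BBBBBBGG
BBBBBBGR
BBBBBBGG

Answer: BBBBBBBB
BBBBBBYB
BBBBBBBB
BRBBWWBB
BBBBBBGG
BBBBBBGR
BBBBBBGG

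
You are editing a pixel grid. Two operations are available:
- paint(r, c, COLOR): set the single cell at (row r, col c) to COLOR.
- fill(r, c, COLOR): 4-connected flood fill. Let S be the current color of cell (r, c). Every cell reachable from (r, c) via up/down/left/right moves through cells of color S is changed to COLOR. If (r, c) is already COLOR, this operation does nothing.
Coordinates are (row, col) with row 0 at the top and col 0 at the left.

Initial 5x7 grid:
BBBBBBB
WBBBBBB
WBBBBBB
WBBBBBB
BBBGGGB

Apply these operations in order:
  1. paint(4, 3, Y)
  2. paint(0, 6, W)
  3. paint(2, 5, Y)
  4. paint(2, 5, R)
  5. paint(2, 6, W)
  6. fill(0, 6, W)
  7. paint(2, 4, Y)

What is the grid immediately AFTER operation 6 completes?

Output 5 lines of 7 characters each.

After op 1 paint(4,3,Y):
BBBBBBB
WBBBBBB
WBBBBBB
WBBBBBB
BBBYGGB
After op 2 paint(0,6,W):
BBBBBBW
WBBBBBB
WBBBBBB
WBBBBBB
BBBYGGB
After op 3 paint(2,5,Y):
BBBBBBW
WBBBBBB
WBBBBYB
WBBBBBB
BBBYGGB
After op 4 paint(2,5,R):
BBBBBBW
WBBBBBB
WBBBBRB
WBBBBBB
BBBYGGB
After op 5 paint(2,6,W):
BBBBBBW
WBBBBBB
WBBBBRW
WBBBBBB
BBBYGGB
After op 6 fill(0,6,W) [0 cells changed]:
BBBBBBW
WBBBBBB
WBBBBRW
WBBBBBB
BBBYGGB

Answer: BBBBBBW
WBBBBBB
WBBBBRW
WBBBBBB
BBBYGGB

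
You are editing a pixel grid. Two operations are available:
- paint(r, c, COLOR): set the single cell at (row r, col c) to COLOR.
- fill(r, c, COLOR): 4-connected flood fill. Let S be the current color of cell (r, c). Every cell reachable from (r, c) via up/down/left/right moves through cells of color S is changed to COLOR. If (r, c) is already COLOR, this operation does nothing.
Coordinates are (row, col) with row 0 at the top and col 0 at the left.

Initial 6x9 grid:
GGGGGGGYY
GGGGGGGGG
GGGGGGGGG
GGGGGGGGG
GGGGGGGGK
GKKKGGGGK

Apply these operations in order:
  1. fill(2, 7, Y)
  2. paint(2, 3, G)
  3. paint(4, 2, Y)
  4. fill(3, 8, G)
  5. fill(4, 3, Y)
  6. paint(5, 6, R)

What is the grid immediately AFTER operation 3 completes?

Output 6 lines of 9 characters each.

After op 1 fill(2,7,Y) [47 cells changed]:
YYYYYYYYY
YYYYYYYYY
YYYYYYYYY
YYYYYYYYY
YYYYYYYYK
YKKKYYYYK
After op 2 paint(2,3,G):
YYYYYYYYY
YYYYYYYYY
YYYGYYYYY
YYYYYYYYY
YYYYYYYYK
YKKKYYYYK
After op 3 paint(4,2,Y):
YYYYYYYYY
YYYYYYYYY
YYYGYYYYY
YYYYYYYYY
YYYYYYYYK
YKKKYYYYK

Answer: YYYYYYYYY
YYYYYYYYY
YYYGYYYYY
YYYYYYYYY
YYYYYYYYK
YKKKYYYYK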